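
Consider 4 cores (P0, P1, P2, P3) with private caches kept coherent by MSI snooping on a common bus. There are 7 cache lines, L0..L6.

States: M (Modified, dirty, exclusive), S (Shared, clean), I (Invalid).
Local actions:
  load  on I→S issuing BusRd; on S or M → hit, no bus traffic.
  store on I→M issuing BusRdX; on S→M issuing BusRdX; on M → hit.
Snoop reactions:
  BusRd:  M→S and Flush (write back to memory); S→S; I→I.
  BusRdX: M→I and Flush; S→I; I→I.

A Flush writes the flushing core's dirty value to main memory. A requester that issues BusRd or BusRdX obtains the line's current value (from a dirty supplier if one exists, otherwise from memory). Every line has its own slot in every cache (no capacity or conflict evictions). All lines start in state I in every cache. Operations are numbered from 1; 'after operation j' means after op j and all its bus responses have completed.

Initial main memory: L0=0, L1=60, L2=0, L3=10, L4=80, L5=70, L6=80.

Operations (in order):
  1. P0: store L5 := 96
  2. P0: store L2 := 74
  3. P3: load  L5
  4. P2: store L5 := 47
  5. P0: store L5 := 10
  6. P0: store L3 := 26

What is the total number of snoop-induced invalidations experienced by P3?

  op1 P0: store L5 := 96 → M/I/I/I on L5; bus BusRdX; mem=70
  op2 P0: store L2 := 74 → M/I/I/I on L2; bus BusRdX; mem=0
  op3 P3: load  L5 → S/I/I/S on L5; bus BusRd Flush; mem=96
  op4 P2: store L5 := 47 → I/I/M/I on L5; bus BusRdX; mem=96
  op5 P0: store L5 := 10 → M/I/I/I on L5; bus BusRdX Flush; mem=47
  op6 P0: store L3 := 26 → M/I/I/I on L3; bus BusRdX; mem=10

invalidations = 1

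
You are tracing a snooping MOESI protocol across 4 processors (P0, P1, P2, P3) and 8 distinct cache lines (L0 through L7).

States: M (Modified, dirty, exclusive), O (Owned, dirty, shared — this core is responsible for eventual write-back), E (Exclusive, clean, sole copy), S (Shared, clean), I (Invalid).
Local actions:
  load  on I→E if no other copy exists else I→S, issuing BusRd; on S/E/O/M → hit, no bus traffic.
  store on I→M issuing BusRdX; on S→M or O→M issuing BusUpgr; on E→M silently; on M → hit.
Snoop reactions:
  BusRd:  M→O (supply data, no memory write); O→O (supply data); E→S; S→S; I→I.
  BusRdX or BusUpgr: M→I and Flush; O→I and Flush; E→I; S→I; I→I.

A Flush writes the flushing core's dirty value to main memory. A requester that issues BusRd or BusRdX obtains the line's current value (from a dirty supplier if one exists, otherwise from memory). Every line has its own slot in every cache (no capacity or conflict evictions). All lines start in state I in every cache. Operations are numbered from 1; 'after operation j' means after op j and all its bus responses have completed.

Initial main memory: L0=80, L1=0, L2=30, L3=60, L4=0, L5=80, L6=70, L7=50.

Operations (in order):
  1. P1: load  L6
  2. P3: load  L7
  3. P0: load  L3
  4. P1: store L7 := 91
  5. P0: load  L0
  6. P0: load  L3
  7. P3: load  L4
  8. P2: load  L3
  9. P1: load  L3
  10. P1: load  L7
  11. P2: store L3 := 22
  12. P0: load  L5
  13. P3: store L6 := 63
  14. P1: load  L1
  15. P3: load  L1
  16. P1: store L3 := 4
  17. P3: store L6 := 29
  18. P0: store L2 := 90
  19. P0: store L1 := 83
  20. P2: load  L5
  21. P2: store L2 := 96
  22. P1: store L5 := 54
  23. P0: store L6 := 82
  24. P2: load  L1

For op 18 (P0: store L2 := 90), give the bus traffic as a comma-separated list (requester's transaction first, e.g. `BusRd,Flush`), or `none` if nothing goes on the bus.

bus = BusRdX

1. P1: load  L6  bus=[BusRd]  L6: P0=I P1=E P2=I P3=I  mem[L6]=70
2. P3: load  L7  bus=[BusRd]  L7: P0=I P1=I P2=I P3=E  mem[L7]=50
3. P0: load  L3  bus=[BusRd]  L3: P0=E P1=I P2=I P3=I  mem[L3]=60
4. P1: store L7 := 91  bus=[BusRdX]  L7: P0=I P1=M P2=I P3=I  mem[L7]=50
5. P0: load  L0  bus=[BusRd]  L0: P0=E P1=I P2=I P3=I  mem[L0]=80
6. P0: load  L3  bus=[-]  L3: P0=E P1=I P2=I P3=I  mem[L3]=60
7. P3: load  L4  bus=[BusRd]  L4: P0=I P1=I P2=I P3=E  mem[L4]=0
8. P2: load  L3  bus=[BusRd]  L3: P0=S P1=I P2=S P3=I  mem[L3]=60
9. P1: load  L3  bus=[BusRd]  L3: P0=S P1=S P2=S P3=I  mem[L3]=60
10. P1: load  L7  bus=[-]  L7: P0=I P1=M P2=I P3=I  mem[L7]=50
11. P2: store L3 := 22  bus=[BusUpgr]  L3: P0=I P1=I P2=M P3=I  mem[L3]=60
12. P0: load  L5  bus=[BusRd]  L5: P0=E P1=I P2=I P3=I  mem[L5]=80
13. P3: store L6 := 63  bus=[BusRdX]  L6: P0=I P1=I P2=I P3=M  mem[L6]=70
14. P1: load  L1  bus=[BusRd]  L1: P0=I P1=E P2=I P3=I  mem[L1]=0
15. P3: load  L1  bus=[BusRd]  L1: P0=I P1=S P2=I P3=S  mem[L1]=0
16. P1: store L3 := 4  bus=[BusRdX,Flush]  L3: P0=I P1=M P2=I P3=I  mem[L3]=22
17. P3: store L6 := 29  bus=[-]  L6: P0=I P1=I P2=I P3=M  mem[L6]=70
18. P0: store L2 := 90  bus=[BusRdX]  L2: P0=M P1=I P2=I P3=I  mem[L2]=30
19. P0: store L1 := 83  bus=[BusRdX]  L1: P0=M P1=I P2=I P3=I  mem[L1]=0
20. P2: load  L5  bus=[BusRd]  L5: P0=S P1=I P2=S P3=I  mem[L5]=80
21. P2: store L2 := 96  bus=[BusRdX,Flush]  L2: P0=I P1=I P2=M P3=I  mem[L2]=90
22. P1: store L5 := 54  bus=[BusRdX]  L5: P0=I P1=M P2=I P3=I  mem[L5]=80
23. P0: store L6 := 82  bus=[BusRdX,Flush]  L6: P0=M P1=I P2=I P3=I  mem[L6]=29
24. P2: load  L1  bus=[BusRd]  L1: P0=O P1=I P2=S P3=I  mem[L1]=0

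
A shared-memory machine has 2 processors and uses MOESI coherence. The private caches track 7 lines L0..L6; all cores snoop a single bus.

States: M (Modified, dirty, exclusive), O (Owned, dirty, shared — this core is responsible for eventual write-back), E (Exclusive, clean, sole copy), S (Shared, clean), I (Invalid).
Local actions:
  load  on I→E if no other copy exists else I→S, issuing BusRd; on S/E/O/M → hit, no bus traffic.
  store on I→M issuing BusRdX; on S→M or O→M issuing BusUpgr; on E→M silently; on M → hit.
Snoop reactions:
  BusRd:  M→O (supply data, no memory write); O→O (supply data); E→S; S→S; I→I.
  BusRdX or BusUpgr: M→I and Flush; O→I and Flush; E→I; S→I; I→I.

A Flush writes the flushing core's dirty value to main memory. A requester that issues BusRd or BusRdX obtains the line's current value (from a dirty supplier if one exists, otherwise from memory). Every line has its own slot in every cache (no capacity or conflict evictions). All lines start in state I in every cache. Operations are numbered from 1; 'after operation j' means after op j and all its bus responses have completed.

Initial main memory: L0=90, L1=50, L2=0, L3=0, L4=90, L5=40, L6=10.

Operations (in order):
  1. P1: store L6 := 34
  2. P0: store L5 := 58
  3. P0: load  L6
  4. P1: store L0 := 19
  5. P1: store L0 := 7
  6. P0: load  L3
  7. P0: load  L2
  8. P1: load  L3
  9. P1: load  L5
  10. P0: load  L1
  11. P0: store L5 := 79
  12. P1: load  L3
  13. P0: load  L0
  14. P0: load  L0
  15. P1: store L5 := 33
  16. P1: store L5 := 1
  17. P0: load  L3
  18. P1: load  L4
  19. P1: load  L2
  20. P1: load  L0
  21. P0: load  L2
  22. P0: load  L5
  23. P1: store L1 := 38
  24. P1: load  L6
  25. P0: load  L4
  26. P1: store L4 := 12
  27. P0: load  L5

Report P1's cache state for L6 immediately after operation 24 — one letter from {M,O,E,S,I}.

state = O

  op1 P1: store L6 := 34 → I/M on L6; bus BusRdX; mem=10
  op2 P0: store L5 := 58 → M/I on L5; bus BusRdX; mem=40
  op3 P0: load  L6 → S/O on L6; bus BusRd; mem=10
  op4 P1: store L0 := 19 → I/M on L0; bus BusRdX; mem=90
  op5 P1: store L0 := 7 → I/M on L0; bus (none); mem=90
  op6 P0: load  L3 → E/I on L3; bus BusRd; mem=0
  op7 P0: load  L2 → E/I on L2; bus BusRd; mem=0
  op8 P1: load  L3 → S/S on L3; bus BusRd; mem=0
  op9 P1: load  L5 → O/S on L5; bus BusRd; mem=40
  op10 P0: load  L1 → E/I on L1; bus BusRd; mem=50
  op11 P0: store L5 := 79 → M/I on L5; bus BusUpgr; mem=40
  op12 P1: load  L3 → S/S on L3; bus (none); mem=0
  op13 P0: load  L0 → S/O on L0; bus BusRd; mem=90
  op14 P0: load  L0 → S/O on L0; bus (none); mem=90
  op15 P1: store L5 := 33 → I/M on L5; bus BusRdX Flush; mem=79
  op16 P1: store L5 := 1 → I/M on L5; bus (none); mem=79
  op17 P0: load  L3 → S/S on L3; bus (none); mem=0
  op18 P1: load  L4 → I/E on L4; bus BusRd; mem=90
  op19 P1: load  L2 → S/S on L2; bus BusRd; mem=0
  op20 P1: load  L0 → S/O on L0; bus (none); mem=90
  op21 P0: load  L2 → S/S on L2; bus (none); mem=0
  op22 P0: load  L5 → S/O on L5; bus BusRd; mem=79
  op23 P1: store L1 := 38 → I/M on L1; bus BusRdX; mem=50
  op24 P1: load  L6 → S/O on L6; bus (none); mem=10
  op25 P0: load  L4 → S/S on L4; bus BusRd; mem=90
  op26 P1: store L4 := 12 → I/M on L4; bus BusUpgr; mem=90
  op27 P0: load  L5 → S/O on L5; bus (none); mem=79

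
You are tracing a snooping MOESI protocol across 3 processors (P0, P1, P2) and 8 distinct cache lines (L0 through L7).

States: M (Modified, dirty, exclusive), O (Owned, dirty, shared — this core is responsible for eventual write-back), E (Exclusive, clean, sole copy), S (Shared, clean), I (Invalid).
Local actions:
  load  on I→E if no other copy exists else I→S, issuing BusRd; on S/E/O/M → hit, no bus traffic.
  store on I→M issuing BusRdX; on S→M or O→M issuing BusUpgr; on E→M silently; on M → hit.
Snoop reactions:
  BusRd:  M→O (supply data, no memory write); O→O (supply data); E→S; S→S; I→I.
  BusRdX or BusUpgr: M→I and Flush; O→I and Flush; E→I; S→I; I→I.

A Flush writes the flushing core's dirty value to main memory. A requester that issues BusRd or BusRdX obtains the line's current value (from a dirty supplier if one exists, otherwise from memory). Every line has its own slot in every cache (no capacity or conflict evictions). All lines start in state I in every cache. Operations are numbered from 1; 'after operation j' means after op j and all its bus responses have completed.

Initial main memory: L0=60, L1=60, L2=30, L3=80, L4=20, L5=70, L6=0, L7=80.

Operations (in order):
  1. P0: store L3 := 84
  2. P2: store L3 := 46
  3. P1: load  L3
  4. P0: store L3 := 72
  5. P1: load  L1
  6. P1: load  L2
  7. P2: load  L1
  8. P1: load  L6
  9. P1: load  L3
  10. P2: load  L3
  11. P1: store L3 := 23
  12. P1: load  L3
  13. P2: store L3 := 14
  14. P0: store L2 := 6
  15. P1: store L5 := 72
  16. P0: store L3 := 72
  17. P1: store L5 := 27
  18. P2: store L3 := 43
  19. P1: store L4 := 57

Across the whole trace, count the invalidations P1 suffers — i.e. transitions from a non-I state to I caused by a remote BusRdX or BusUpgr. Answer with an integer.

[1] P0: store L3 := 84 | P0:M(84), P1:I, P2:I | bus: BusRdX
[2] P2: store L3 := 46 | P0:I, P1:I, P2:M(46) | bus: BusRdX,Flush
[3] P1: load  L3 | P0:I, P1:S(46), P2:O(46) | bus: BusRd
[4] P0: store L3 := 72 | P0:M(72), P1:I, P2:I | bus: BusRdX,Flush
[5] P1: load  L1 | P0:I, P1:E(60), P2:I | bus: BusRd
[6] P1: load  L2 | P0:I, P1:E(30), P2:I | bus: BusRd
[7] P2: load  L1 | P0:I, P1:S(60), P2:S(60) | bus: BusRd
[8] P1: load  L6 | P0:I, P1:E(0), P2:I | bus: BusRd
[9] P1: load  L3 | P0:O(72), P1:S(72), P2:I | bus: BusRd
[10] P2: load  L3 | P0:O(72), P1:S(72), P2:S(72) | bus: BusRd
[11] P1: store L3 := 23 | P0:I, P1:M(23), P2:I | bus: BusUpgr,Flush
[12] P1: load  L3 | P0:I, P1:M(23), P2:I | bus: none
[13] P2: store L3 := 14 | P0:I, P1:I, P2:M(14) | bus: BusRdX,Flush
[14] P0: store L2 := 6 | P0:M(6), P1:I, P2:I | bus: BusRdX
[15] P1: store L5 := 72 | P0:I, P1:M(72), P2:I | bus: BusRdX
[16] P0: store L3 := 72 | P0:M(72), P1:I, P2:I | bus: BusRdX,Flush
[17] P1: store L5 := 27 | P0:I, P1:M(27), P2:I | bus: none
[18] P2: store L3 := 43 | P0:I, P1:I, P2:M(43) | bus: BusRdX,Flush
[19] P1: store L4 := 57 | P0:I, P1:M(57), P2:I | bus: BusRdX

invalidations = 3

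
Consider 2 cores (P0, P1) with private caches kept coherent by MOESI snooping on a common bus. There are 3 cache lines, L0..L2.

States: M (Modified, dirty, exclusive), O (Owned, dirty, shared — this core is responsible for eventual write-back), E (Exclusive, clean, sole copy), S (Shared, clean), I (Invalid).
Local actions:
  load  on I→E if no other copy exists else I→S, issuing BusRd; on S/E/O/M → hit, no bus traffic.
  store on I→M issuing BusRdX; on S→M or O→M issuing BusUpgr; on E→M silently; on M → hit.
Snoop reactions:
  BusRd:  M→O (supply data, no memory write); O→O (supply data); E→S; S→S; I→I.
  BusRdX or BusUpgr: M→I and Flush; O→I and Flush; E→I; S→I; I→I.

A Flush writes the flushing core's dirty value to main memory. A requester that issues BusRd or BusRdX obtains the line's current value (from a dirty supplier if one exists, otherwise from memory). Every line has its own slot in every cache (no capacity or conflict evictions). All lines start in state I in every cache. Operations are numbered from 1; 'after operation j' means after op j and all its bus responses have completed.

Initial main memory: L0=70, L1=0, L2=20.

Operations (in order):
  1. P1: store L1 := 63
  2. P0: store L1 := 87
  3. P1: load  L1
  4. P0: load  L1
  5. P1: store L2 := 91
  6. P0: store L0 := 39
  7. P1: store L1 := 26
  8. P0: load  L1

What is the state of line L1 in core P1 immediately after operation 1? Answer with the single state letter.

[1] P1: store L1 := 63 | P0:I, P1:M(63) | bus: BusRdX
[2] P0: store L1 := 87 | P0:M(87), P1:I | bus: BusRdX,Flush
[3] P1: load  L1 | P0:O(87), P1:S(87) | bus: BusRd
[4] P0: load  L1 | P0:O(87), P1:S(87) | bus: none
[5] P1: store L2 := 91 | P0:I, P1:M(91) | bus: BusRdX
[6] P0: store L0 := 39 | P0:M(39), P1:I | bus: BusRdX
[7] P1: store L1 := 26 | P0:I, P1:M(26) | bus: BusUpgr,Flush
[8] P0: load  L1 | P0:S(26), P1:O(26) | bus: BusRd

state = M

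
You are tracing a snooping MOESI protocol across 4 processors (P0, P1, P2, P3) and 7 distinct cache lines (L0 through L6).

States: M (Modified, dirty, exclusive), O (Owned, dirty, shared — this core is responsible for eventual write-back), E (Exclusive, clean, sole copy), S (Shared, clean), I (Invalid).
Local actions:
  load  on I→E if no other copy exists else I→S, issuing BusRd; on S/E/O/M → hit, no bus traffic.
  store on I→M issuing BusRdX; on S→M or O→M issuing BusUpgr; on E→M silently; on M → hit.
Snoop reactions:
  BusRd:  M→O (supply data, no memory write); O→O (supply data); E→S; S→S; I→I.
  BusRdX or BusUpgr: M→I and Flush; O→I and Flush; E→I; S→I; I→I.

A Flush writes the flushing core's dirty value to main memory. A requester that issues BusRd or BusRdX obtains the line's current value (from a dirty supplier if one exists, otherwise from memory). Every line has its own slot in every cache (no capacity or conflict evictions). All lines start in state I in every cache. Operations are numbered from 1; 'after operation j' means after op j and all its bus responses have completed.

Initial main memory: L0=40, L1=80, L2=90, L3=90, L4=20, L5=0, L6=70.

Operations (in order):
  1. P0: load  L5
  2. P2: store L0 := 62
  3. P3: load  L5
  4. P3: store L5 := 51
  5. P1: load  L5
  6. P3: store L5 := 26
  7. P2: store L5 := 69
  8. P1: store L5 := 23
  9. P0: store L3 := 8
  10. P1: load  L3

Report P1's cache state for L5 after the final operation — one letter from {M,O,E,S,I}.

step 1: P0: load  L5  ⟶  EIII  (L5)  txn=BusRd  M[L5]=0
step 2: P2: store L0 := 62  ⟶  IIMI  (L0)  txn=BusRdX  M[L0]=40
step 3: P3: load  L5  ⟶  SIIS  (L5)  txn=BusRd  M[L5]=0
step 4: P3: store L5 := 51  ⟶  IIIM  (L5)  txn=BusUpgr  M[L5]=0
step 5: P1: load  L5  ⟶  ISIO  (L5)  txn=BusRd  M[L5]=0
step 6: P3: store L5 := 26  ⟶  IIIM  (L5)  txn=BusUpgr  M[L5]=0
step 7: P2: store L5 := 69  ⟶  IIMI  (L5)  txn=BusRdX+Flush  M[L5]=26
step 8: P1: store L5 := 23  ⟶  IMII  (L5)  txn=BusRdX+Flush  M[L5]=69
step 9: P0: store L3 := 8  ⟶  MIII  (L3)  txn=BusRdX  M[L3]=90
step 10: P1: load  L3  ⟶  OSII  (L3)  txn=BusRd  M[L3]=90

state = M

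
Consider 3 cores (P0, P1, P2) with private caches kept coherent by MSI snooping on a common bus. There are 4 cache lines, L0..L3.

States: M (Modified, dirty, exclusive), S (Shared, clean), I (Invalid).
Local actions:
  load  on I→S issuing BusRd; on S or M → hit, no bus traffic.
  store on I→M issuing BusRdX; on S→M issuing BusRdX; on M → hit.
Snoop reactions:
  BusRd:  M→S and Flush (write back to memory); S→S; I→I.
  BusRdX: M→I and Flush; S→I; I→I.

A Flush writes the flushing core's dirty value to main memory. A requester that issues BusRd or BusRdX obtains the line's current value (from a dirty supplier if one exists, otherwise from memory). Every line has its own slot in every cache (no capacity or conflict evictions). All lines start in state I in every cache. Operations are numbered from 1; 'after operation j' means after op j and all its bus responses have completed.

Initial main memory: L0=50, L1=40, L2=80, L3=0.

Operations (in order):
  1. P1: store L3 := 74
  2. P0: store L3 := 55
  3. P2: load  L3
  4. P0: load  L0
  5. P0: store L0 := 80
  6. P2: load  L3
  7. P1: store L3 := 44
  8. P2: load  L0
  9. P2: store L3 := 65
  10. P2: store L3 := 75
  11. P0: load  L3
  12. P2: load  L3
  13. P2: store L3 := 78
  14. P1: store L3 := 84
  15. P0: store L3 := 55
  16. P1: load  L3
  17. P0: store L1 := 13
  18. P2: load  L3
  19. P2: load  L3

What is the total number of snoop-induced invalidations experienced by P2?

invalidations = 2

  op1 P1: store L3 := 74 → I/M/I on L3; bus BusRdX; mem=0
  op2 P0: store L3 := 55 → M/I/I on L3; bus BusRdX Flush; mem=74
  op3 P2: load  L3 → S/I/S on L3; bus BusRd Flush; mem=55
  op4 P0: load  L0 → S/I/I on L0; bus BusRd; mem=50
  op5 P0: store L0 := 80 → M/I/I on L0; bus BusRdX; mem=50
  op6 P2: load  L3 → S/I/S on L3; bus (none); mem=55
  op7 P1: store L3 := 44 → I/M/I on L3; bus BusRdX; mem=55
  op8 P2: load  L0 → S/I/S on L0; bus BusRd Flush; mem=80
  op9 P2: store L3 := 65 → I/I/M on L3; bus BusRdX Flush; mem=44
  op10 P2: store L3 := 75 → I/I/M on L3; bus (none); mem=44
  op11 P0: load  L3 → S/I/S on L3; bus BusRd Flush; mem=75
  op12 P2: load  L3 → S/I/S on L3; bus (none); mem=75
  op13 P2: store L3 := 78 → I/I/M on L3; bus BusRdX; mem=75
  op14 P1: store L3 := 84 → I/M/I on L3; bus BusRdX Flush; mem=78
  op15 P0: store L3 := 55 → M/I/I on L3; bus BusRdX Flush; mem=84
  op16 P1: load  L3 → S/S/I on L3; bus BusRd Flush; mem=55
  op17 P0: store L1 := 13 → M/I/I on L1; bus BusRdX; mem=40
  op18 P2: load  L3 → S/S/S on L3; bus BusRd; mem=55
  op19 P2: load  L3 → S/S/S on L3; bus (none); mem=55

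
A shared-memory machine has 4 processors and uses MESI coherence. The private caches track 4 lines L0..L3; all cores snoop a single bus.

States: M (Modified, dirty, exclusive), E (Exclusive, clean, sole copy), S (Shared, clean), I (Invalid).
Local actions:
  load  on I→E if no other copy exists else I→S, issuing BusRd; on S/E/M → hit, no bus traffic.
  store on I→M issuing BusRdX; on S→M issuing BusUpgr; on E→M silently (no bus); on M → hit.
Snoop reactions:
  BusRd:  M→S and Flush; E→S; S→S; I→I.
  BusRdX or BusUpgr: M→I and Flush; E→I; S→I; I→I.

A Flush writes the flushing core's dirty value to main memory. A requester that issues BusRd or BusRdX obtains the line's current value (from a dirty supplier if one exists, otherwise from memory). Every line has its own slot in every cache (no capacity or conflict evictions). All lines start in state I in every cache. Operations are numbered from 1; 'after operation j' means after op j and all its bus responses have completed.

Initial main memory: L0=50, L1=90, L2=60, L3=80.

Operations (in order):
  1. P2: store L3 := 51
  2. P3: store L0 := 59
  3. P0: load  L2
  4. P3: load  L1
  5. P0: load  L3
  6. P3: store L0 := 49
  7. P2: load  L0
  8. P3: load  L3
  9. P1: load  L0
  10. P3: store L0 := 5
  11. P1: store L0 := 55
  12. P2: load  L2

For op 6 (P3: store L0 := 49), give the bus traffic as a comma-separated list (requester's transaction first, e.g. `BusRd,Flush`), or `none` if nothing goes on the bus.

  op1 P2: store L3 := 51 → I/I/M/I on L3; bus BusRdX; mem=80
  op2 P3: store L0 := 59 → I/I/I/M on L0; bus BusRdX; mem=50
  op3 P0: load  L2 → E/I/I/I on L2; bus BusRd; mem=60
  op4 P3: load  L1 → I/I/I/E on L1; bus BusRd; mem=90
  op5 P0: load  L3 → S/I/S/I on L3; bus BusRd Flush; mem=51
  op6 P3: store L0 := 49 → I/I/I/M on L0; bus (none); mem=50
  op7 P2: load  L0 → I/I/S/S on L0; bus BusRd Flush; mem=49
  op8 P3: load  L3 → S/I/S/S on L3; bus BusRd; mem=51
  op9 P1: load  L0 → I/S/S/S on L0; bus BusRd; mem=49
  op10 P3: store L0 := 5 → I/I/I/M on L0; bus BusUpgr; mem=49
  op11 P1: store L0 := 55 → I/M/I/I on L0; bus BusRdX Flush; mem=5
  op12 P2: load  L2 → S/I/S/I on L2; bus BusRd; mem=60

bus = none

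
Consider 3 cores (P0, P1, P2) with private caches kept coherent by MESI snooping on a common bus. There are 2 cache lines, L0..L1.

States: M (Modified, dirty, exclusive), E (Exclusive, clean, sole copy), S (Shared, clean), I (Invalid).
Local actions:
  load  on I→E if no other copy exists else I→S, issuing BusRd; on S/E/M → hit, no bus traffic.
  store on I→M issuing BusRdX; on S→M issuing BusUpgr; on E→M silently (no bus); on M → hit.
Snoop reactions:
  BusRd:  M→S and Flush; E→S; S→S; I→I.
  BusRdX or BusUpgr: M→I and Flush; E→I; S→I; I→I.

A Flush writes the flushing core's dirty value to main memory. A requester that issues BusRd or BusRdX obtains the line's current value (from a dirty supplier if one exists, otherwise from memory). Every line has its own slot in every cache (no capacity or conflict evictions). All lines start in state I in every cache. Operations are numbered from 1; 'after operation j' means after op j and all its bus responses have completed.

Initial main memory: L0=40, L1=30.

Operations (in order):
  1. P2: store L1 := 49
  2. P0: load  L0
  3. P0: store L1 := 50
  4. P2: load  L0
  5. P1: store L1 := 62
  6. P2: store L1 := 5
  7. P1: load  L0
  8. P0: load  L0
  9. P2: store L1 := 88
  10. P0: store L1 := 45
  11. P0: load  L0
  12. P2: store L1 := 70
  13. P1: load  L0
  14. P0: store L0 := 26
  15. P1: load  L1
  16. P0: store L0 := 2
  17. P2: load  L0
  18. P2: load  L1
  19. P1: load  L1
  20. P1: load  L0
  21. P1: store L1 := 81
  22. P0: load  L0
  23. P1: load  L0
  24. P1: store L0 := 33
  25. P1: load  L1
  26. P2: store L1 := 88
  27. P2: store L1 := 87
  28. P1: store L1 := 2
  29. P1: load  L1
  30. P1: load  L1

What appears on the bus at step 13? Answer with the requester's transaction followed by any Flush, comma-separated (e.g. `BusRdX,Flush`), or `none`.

[1] P2: store L1 := 49 | P0:I, P1:I, P2:M(49) | bus: BusRdX
[2] P0: load  L0 | P0:E(40), P1:I, P2:I | bus: BusRd
[3] P0: store L1 := 50 | P0:M(50), P1:I, P2:I | bus: BusRdX,Flush
[4] P2: load  L0 | P0:S(40), P1:I, P2:S(40) | bus: BusRd
[5] P1: store L1 := 62 | P0:I, P1:M(62), P2:I | bus: BusRdX,Flush
[6] P2: store L1 := 5 | P0:I, P1:I, P2:M(5) | bus: BusRdX,Flush
[7] P1: load  L0 | P0:S(40), P1:S(40), P2:S(40) | bus: BusRd
[8] P0: load  L0 | P0:S(40), P1:S(40), P2:S(40) | bus: none
[9] P2: store L1 := 88 | P0:I, P1:I, P2:M(88) | bus: none
[10] P0: store L1 := 45 | P0:M(45), P1:I, P2:I | bus: BusRdX,Flush
[11] P0: load  L0 | P0:S(40), P1:S(40), P2:S(40) | bus: none
[12] P2: store L1 := 70 | P0:I, P1:I, P2:M(70) | bus: BusRdX,Flush
[13] P1: load  L0 | P0:S(40), P1:S(40), P2:S(40) | bus: none
[14] P0: store L0 := 26 | P0:M(26), P1:I, P2:I | bus: BusUpgr
[15] P1: load  L1 | P0:I, P1:S(70), P2:S(70) | bus: BusRd,Flush
[16] P0: store L0 := 2 | P0:M(2), P1:I, P2:I | bus: none
[17] P2: load  L0 | P0:S(2), P1:I, P2:S(2) | bus: BusRd,Flush
[18] P2: load  L1 | P0:I, P1:S(70), P2:S(70) | bus: none
[19] P1: load  L1 | P0:I, P1:S(70), P2:S(70) | bus: none
[20] P1: load  L0 | P0:S(2), P1:S(2), P2:S(2) | bus: BusRd
[21] P1: store L1 := 81 | P0:I, P1:M(81), P2:I | bus: BusUpgr
[22] P0: load  L0 | P0:S(2), P1:S(2), P2:S(2) | bus: none
[23] P1: load  L0 | P0:S(2), P1:S(2), P2:S(2) | bus: none
[24] P1: store L0 := 33 | P0:I, P1:M(33), P2:I | bus: BusUpgr
[25] P1: load  L1 | P0:I, P1:M(81), P2:I | bus: none
[26] P2: store L1 := 88 | P0:I, P1:I, P2:M(88) | bus: BusRdX,Flush
[27] P2: store L1 := 87 | P0:I, P1:I, P2:M(87) | bus: none
[28] P1: store L1 := 2 | P0:I, P1:M(2), P2:I | bus: BusRdX,Flush
[29] P1: load  L1 | P0:I, P1:M(2), P2:I | bus: none
[30] P1: load  L1 | P0:I, P1:M(2), P2:I | bus: none

bus = none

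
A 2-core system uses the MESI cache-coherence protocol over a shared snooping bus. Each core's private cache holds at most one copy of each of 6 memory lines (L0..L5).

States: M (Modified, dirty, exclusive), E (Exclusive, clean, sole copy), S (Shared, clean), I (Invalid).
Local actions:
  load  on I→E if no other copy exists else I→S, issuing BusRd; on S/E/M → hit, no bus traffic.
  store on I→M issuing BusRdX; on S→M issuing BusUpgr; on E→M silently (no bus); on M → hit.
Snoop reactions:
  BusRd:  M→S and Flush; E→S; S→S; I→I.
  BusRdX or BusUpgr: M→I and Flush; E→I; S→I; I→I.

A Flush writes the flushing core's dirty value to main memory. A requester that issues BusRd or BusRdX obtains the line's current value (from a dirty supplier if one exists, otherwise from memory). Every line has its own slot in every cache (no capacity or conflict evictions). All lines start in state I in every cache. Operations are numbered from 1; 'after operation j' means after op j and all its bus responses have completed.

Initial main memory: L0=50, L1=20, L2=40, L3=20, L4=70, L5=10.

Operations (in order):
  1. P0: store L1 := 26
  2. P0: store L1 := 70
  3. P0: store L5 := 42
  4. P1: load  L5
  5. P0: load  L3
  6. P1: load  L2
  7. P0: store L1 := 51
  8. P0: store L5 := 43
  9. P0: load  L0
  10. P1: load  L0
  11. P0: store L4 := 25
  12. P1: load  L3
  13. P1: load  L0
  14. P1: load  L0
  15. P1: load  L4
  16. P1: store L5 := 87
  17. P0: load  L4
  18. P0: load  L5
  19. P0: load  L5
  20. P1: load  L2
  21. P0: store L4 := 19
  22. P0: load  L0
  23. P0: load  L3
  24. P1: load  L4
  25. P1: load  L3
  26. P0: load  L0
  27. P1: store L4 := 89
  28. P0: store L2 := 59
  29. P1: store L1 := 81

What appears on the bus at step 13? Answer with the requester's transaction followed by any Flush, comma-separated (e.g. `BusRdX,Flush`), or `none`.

bus = none

step 1: P0: store L1 := 26  ⟶  MI  (L1)  txn=BusRdX  M[L1]=20
step 2: P0: store L1 := 70  ⟶  MI  (L1)  txn=∅  M[L1]=20
step 3: P0: store L5 := 42  ⟶  MI  (L5)  txn=BusRdX  M[L5]=10
step 4: P1: load  L5  ⟶  SS  (L5)  txn=BusRd+Flush  M[L5]=42
step 5: P0: load  L3  ⟶  EI  (L3)  txn=BusRd  M[L3]=20
step 6: P1: load  L2  ⟶  IE  (L2)  txn=BusRd  M[L2]=40
step 7: P0: store L1 := 51  ⟶  MI  (L1)  txn=∅  M[L1]=20
step 8: P0: store L5 := 43  ⟶  MI  (L5)  txn=BusUpgr  M[L5]=42
step 9: P0: load  L0  ⟶  EI  (L0)  txn=BusRd  M[L0]=50
step 10: P1: load  L0  ⟶  SS  (L0)  txn=BusRd  M[L0]=50
step 11: P0: store L4 := 25  ⟶  MI  (L4)  txn=BusRdX  M[L4]=70
step 12: P1: load  L3  ⟶  SS  (L3)  txn=BusRd  M[L3]=20
step 13: P1: load  L0  ⟶  SS  (L0)  txn=∅  M[L0]=50
step 14: P1: load  L0  ⟶  SS  (L0)  txn=∅  M[L0]=50
step 15: P1: load  L4  ⟶  SS  (L4)  txn=BusRd+Flush  M[L4]=25
step 16: P1: store L5 := 87  ⟶  IM  (L5)  txn=BusRdX+Flush  M[L5]=43
step 17: P0: load  L4  ⟶  SS  (L4)  txn=∅  M[L4]=25
step 18: P0: load  L5  ⟶  SS  (L5)  txn=BusRd+Flush  M[L5]=87
step 19: P0: load  L5  ⟶  SS  (L5)  txn=∅  M[L5]=87
step 20: P1: load  L2  ⟶  IE  (L2)  txn=∅  M[L2]=40
step 21: P0: store L4 := 19  ⟶  MI  (L4)  txn=BusUpgr  M[L4]=25
step 22: P0: load  L0  ⟶  SS  (L0)  txn=∅  M[L0]=50
step 23: P0: load  L3  ⟶  SS  (L3)  txn=∅  M[L3]=20
step 24: P1: load  L4  ⟶  SS  (L4)  txn=BusRd+Flush  M[L4]=19
step 25: P1: load  L3  ⟶  SS  (L3)  txn=∅  M[L3]=20
step 26: P0: load  L0  ⟶  SS  (L0)  txn=∅  M[L0]=50
step 27: P1: store L4 := 89  ⟶  IM  (L4)  txn=BusUpgr  M[L4]=19
step 28: P0: store L2 := 59  ⟶  MI  (L2)  txn=BusRdX  M[L2]=40
step 29: P1: store L1 := 81  ⟶  IM  (L1)  txn=BusRdX+Flush  M[L1]=51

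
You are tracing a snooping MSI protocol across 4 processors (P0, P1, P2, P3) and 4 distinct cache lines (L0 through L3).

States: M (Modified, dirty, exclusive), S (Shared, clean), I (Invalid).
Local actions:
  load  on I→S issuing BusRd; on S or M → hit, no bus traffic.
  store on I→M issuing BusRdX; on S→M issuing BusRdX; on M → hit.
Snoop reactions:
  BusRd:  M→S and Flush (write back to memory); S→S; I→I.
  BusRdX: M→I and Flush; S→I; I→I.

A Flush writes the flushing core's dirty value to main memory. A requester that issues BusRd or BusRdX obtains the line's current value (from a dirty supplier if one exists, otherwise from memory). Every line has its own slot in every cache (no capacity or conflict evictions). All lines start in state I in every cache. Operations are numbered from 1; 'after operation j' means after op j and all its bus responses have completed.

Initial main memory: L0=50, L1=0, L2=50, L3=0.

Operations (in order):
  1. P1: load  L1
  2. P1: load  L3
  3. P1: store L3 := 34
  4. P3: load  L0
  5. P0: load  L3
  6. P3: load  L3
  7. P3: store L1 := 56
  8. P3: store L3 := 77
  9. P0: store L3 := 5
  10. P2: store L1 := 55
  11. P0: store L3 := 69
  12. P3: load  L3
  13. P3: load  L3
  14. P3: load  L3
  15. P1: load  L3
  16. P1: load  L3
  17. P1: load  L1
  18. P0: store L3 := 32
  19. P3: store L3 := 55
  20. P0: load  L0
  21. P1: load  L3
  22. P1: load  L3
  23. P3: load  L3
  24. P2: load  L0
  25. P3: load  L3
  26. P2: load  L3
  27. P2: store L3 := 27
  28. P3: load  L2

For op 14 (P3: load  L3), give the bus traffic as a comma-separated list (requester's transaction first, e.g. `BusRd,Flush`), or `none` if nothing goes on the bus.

[1] P1: load  L1 | P0:I, P1:S(0), P2:I, P3:I | bus: BusRd
[2] P1: load  L3 | P0:I, P1:S(0), P2:I, P3:I | bus: BusRd
[3] P1: store L3 := 34 | P0:I, P1:M(34), P2:I, P3:I | bus: BusRdX
[4] P3: load  L0 | P0:I, P1:I, P2:I, P3:S(50) | bus: BusRd
[5] P0: load  L3 | P0:S(34), P1:S(34), P2:I, P3:I | bus: BusRd,Flush
[6] P3: load  L3 | P0:S(34), P1:S(34), P2:I, P3:S(34) | bus: BusRd
[7] P3: store L1 := 56 | P0:I, P1:I, P2:I, P3:M(56) | bus: BusRdX
[8] P3: store L3 := 77 | P0:I, P1:I, P2:I, P3:M(77) | bus: BusRdX
[9] P0: store L3 := 5 | P0:M(5), P1:I, P2:I, P3:I | bus: BusRdX,Flush
[10] P2: store L1 := 55 | P0:I, P1:I, P2:M(55), P3:I | bus: BusRdX,Flush
[11] P0: store L3 := 69 | P0:M(69), P1:I, P2:I, P3:I | bus: none
[12] P3: load  L3 | P0:S(69), P1:I, P2:I, P3:S(69) | bus: BusRd,Flush
[13] P3: load  L3 | P0:S(69), P1:I, P2:I, P3:S(69) | bus: none
[14] P3: load  L3 | P0:S(69), P1:I, P2:I, P3:S(69) | bus: none
[15] P1: load  L3 | P0:S(69), P1:S(69), P2:I, P3:S(69) | bus: BusRd
[16] P1: load  L3 | P0:S(69), P1:S(69), P2:I, P3:S(69) | bus: none
[17] P1: load  L1 | P0:I, P1:S(55), P2:S(55), P3:I | bus: BusRd,Flush
[18] P0: store L3 := 32 | P0:M(32), P1:I, P2:I, P3:I | bus: BusRdX
[19] P3: store L3 := 55 | P0:I, P1:I, P2:I, P3:M(55) | bus: BusRdX,Flush
[20] P0: load  L0 | P0:S(50), P1:I, P2:I, P3:S(50) | bus: BusRd
[21] P1: load  L3 | P0:I, P1:S(55), P2:I, P3:S(55) | bus: BusRd,Flush
[22] P1: load  L3 | P0:I, P1:S(55), P2:I, P3:S(55) | bus: none
[23] P3: load  L3 | P0:I, P1:S(55), P2:I, P3:S(55) | bus: none
[24] P2: load  L0 | P0:S(50), P1:I, P2:S(50), P3:S(50) | bus: BusRd
[25] P3: load  L3 | P0:I, P1:S(55), P2:I, P3:S(55) | bus: none
[26] P2: load  L3 | P0:I, P1:S(55), P2:S(55), P3:S(55) | bus: BusRd
[27] P2: store L3 := 27 | P0:I, P1:I, P2:M(27), P3:I | bus: BusRdX
[28] P3: load  L2 | P0:I, P1:I, P2:I, P3:S(50) | bus: BusRd

bus = none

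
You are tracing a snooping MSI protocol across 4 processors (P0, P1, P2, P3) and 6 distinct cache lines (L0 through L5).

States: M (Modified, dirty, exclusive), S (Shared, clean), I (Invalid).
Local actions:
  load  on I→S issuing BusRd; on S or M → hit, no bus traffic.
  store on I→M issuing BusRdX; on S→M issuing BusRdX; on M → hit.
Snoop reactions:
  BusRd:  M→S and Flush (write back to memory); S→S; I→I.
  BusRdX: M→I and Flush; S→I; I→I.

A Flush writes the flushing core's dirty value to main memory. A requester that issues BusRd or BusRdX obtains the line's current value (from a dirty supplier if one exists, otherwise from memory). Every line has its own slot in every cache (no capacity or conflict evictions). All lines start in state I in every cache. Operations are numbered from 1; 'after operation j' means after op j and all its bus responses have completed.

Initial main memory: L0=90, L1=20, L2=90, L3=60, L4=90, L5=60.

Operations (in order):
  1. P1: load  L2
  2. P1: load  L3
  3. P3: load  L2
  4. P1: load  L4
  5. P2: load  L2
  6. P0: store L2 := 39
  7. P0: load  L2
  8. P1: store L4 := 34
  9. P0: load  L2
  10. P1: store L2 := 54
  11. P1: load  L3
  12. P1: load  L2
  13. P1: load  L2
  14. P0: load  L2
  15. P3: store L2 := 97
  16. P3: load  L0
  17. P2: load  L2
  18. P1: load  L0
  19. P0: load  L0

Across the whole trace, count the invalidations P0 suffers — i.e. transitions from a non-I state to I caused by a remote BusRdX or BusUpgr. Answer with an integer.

[1] P1: load  L2 | P0:I, P1:S(90), P2:I, P3:I | bus: BusRd
[2] P1: load  L3 | P0:I, P1:S(60), P2:I, P3:I | bus: BusRd
[3] P3: load  L2 | P0:I, P1:S(90), P2:I, P3:S(90) | bus: BusRd
[4] P1: load  L4 | P0:I, P1:S(90), P2:I, P3:I | bus: BusRd
[5] P2: load  L2 | P0:I, P1:S(90), P2:S(90), P3:S(90) | bus: BusRd
[6] P0: store L2 := 39 | P0:M(39), P1:I, P2:I, P3:I | bus: BusRdX
[7] P0: load  L2 | P0:M(39), P1:I, P2:I, P3:I | bus: none
[8] P1: store L4 := 34 | P0:I, P1:M(34), P2:I, P3:I | bus: BusRdX
[9] P0: load  L2 | P0:M(39), P1:I, P2:I, P3:I | bus: none
[10] P1: store L2 := 54 | P0:I, P1:M(54), P2:I, P3:I | bus: BusRdX,Flush
[11] P1: load  L3 | P0:I, P1:S(60), P2:I, P3:I | bus: none
[12] P1: load  L2 | P0:I, P1:M(54), P2:I, P3:I | bus: none
[13] P1: load  L2 | P0:I, P1:M(54), P2:I, P3:I | bus: none
[14] P0: load  L2 | P0:S(54), P1:S(54), P2:I, P3:I | bus: BusRd,Flush
[15] P3: store L2 := 97 | P0:I, P1:I, P2:I, P3:M(97) | bus: BusRdX
[16] P3: load  L0 | P0:I, P1:I, P2:I, P3:S(90) | bus: BusRd
[17] P2: load  L2 | P0:I, P1:I, P2:S(97), P3:S(97) | bus: BusRd,Flush
[18] P1: load  L0 | P0:I, P1:S(90), P2:I, P3:S(90) | bus: BusRd
[19] P0: load  L0 | P0:S(90), P1:S(90), P2:I, P3:S(90) | bus: BusRd

invalidations = 2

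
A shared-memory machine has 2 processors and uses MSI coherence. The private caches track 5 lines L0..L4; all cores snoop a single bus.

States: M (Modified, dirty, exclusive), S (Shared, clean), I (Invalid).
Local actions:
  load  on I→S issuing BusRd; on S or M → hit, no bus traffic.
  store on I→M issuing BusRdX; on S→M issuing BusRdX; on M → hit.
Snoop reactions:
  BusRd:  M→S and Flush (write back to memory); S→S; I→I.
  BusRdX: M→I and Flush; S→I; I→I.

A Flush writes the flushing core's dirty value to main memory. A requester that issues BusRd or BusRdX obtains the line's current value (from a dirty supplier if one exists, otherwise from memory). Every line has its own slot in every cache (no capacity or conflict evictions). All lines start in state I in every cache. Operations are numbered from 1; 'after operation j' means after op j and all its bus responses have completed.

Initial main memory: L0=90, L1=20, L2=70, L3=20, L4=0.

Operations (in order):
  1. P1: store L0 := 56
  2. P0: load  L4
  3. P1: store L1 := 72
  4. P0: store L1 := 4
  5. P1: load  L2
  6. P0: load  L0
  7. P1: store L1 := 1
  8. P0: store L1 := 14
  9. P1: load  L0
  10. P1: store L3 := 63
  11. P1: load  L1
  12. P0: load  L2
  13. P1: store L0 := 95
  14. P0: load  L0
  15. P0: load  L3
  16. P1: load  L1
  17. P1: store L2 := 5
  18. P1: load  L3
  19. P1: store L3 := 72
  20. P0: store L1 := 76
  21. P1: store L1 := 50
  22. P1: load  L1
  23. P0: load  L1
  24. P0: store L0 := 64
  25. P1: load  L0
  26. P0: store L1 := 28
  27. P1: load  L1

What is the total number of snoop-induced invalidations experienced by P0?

1. P1: store L0 := 56  bus=[BusRdX]  L0: P0=I P1=M  mem[L0]=90
2. P0: load  L4  bus=[BusRd]  L4: P0=S P1=I  mem[L4]=0
3. P1: store L1 := 72  bus=[BusRdX]  L1: P0=I P1=M  mem[L1]=20
4. P0: store L1 := 4  bus=[BusRdX,Flush]  L1: P0=M P1=I  mem[L1]=72
5. P1: load  L2  bus=[BusRd]  L2: P0=I P1=S  mem[L2]=70
6. P0: load  L0  bus=[BusRd,Flush]  L0: P0=S P1=S  mem[L0]=56
7. P1: store L1 := 1  bus=[BusRdX,Flush]  L1: P0=I P1=M  mem[L1]=4
8. P0: store L1 := 14  bus=[BusRdX,Flush]  L1: P0=M P1=I  mem[L1]=1
9. P1: load  L0  bus=[-]  L0: P0=S P1=S  mem[L0]=56
10. P1: store L3 := 63  bus=[BusRdX]  L3: P0=I P1=M  mem[L3]=20
11. P1: load  L1  bus=[BusRd,Flush]  L1: P0=S P1=S  mem[L1]=14
12. P0: load  L2  bus=[BusRd]  L2: P0=S P1=S  mem[L2]=70
13. P1: store L0 := 95  bus=[BusRdX]  L0: P0=I P1=M  mem[L0]=56
14. P0: load  L0  bus=[BusRd,Flush]  L0: P0=S P1=S  mem[L0]=95
15. P0: load  L3  bus=[BusRd,Flush]  L3: P0=S P1=S  mem[L3]=63
16. P1: load  L1  bus=[-]  L1: P0=S P1=S  mem[L1]=14
17. P1: store L2 := 5  bus=[BusRdX]  L2: P0=I P1=M  mem[L2]=70
18. P1: load  L3  bus=[-]  L3: P0=S P1=S  mem[L3]=63
19. P1: store L3 := 72  bus=[BusRdX]  L3: P0=I P1=M  mem[L3]=63
20. P0: store L1 := 76  bus=[BusRdX]  L1: P0=M P1=I  mem[L1]=14
21. P1: store L1 := 50  bus=[BusRdX,Flush]  L1: P0=I P1=M  mem[L1]=76
22. P1: load  L1  bus=[-]  L1: P0=I P1=M  mem[L1]=76
23. P0: load  L1  bus=[BusRd,Flush]  L1: P0=S P1=S  mem[L1]=50
24. P0: store L0 := 64  bus=[BusRdX]  L0: P0=M P1=I  mem[L0]=95
25. P1: load  L0  bus=[BusRd,Flush]  L0: P0=S P1=S  mem[L0]=64
26. P0: store L1 := 28  bus=[BusRdX]  L1: P0=M P1=I  mem[L1]=50
27. P1: load  L1  bus=[BusRd,Flush]  L1: P0=S P1=S  mem[L1]=28

invalidations = 5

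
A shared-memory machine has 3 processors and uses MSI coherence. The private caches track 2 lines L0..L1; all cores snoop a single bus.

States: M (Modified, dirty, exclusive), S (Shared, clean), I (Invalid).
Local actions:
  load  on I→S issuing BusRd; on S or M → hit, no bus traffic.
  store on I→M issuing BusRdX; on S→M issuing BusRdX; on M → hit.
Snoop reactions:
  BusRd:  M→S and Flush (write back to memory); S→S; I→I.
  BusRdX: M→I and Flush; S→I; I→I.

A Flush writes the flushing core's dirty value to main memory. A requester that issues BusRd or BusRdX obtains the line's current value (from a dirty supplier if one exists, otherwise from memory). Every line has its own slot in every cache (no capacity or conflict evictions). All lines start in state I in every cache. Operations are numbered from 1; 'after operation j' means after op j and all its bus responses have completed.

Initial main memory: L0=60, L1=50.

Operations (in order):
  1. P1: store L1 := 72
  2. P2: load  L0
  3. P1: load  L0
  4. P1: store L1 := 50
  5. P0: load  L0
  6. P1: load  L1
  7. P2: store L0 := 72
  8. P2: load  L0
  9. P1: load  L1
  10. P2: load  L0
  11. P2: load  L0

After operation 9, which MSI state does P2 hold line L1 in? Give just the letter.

state = I

  op1 P1: store L1 := 72 → I/M/I on L1; bus BusRdX; mem=50
  op2 P2: load  L0 → I/I/S on L0; bus BusRd; mem=60
  op3 P1: load  L0 → I/S/S on L0; bus BusRd; mem=60
  op4 P1: store L1 := 50 → I/M/I on L1; bus (none); mem=50
  op5 P0: load  L0 → S/S/S on L0; bus BusRd; mem=60
  op6 P1: load  L1 → I/M/I on L1; bus (none); mem=50
  op7 P2: store L0 := 72 → I/I/M on L0; bus BusRdX; mem=60
  op8 P2: load  L0 → I/I/M on L0; bus (none); mem=60
  op9 P1: load  L1 → I/M/I on L1; bus (none); mem=50
  op10 P2: load  L0 → I/I/M on L0; bus (none); mem=60
  op11 P2: load  L0 → I/I/M on L0; bus (none); mem=60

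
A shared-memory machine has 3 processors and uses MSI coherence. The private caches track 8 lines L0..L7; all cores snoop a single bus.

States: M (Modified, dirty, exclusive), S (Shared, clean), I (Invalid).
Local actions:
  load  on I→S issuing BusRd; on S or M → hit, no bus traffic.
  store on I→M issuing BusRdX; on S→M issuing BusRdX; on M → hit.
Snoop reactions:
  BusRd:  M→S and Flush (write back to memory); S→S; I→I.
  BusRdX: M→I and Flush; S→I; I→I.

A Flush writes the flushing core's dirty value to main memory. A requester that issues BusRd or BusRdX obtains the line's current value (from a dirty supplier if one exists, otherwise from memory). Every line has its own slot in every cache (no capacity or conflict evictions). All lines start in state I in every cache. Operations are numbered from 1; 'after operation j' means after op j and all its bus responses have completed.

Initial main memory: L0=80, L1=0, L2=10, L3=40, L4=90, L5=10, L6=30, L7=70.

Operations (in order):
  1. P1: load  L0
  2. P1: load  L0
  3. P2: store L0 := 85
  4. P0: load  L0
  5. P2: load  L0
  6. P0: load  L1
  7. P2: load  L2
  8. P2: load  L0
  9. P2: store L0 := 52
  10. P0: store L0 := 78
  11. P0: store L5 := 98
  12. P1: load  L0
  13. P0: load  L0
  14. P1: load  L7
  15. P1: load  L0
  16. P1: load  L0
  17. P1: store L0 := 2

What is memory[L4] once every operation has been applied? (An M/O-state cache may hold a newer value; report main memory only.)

memory[L4] = 90

1. P1: load  L0  bus=[BusRd]  L0: P0=I P1=S P2=I  mem[L0]=80
2. P1: load  L0  bus=[-]  L0: P0=I P1=S P2=I  mem[L0]=80
3. P2: store L0 := 85  bus=[BusRdX]  L0: P0=I P1=I P2=M  mem[L0]=80
4. P0: load  L0  bus=[BusRd,Flush]  L0: P0=S P1=I P2=S  mem[L0]=85
5. P2: load  L0  bus=[-]  L0: P0=S P1=I P2=S  mem[L0]=85
6. P0: load  L1  bus=[BusRd]  L1: P0=S P1=I P2=I  mem[L1]=0
7. P2: load  L2  bus=[BusRd]  L2: P0=I P1=I P2=S  mem[L2]=10
8. P2: load  L0  bus=[-]  L0: P0=S P1=I P2=S  mem[L0]=85
9. P2: store L0 := 52  bus=[BusRdX]  L0: P0=I P1=I P2=M  mem[L0]=85
10. P0: store L0 := 78  bus=[BusRdX,Flush]  L0: P0=M P1=I P2=I  mem[L0]=52
11. P0: store L5 := 98  bus=[BusRdX]  L5: P0=M P1=I P2=I  mem[L5]=10
12. P1: load  L0  bus=[BusRd,Flush]  L0: P0=S P1=S P2=I  mem[L0]=78
13. P0: load  L0  bus=[-]  L0: P0=S P1=S P2=I  mem[L0]=78
14. P1: load  L7  bus=[BusRd]  L7: P0=I P1=S P2=I  mem[L7]=70
15. P1: load  L0  bus=[-]  L0: P0=S P1=S P2=I  mem[L0]=78
16. P1: load  L0  bus=[-]  L0: P0=S P1=S P2=I  mem[L0]=78
17. P1: store L0 := 2  bus=[BusRdX]  L0: P0=I P1=M P2=I  mem[L0]=78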